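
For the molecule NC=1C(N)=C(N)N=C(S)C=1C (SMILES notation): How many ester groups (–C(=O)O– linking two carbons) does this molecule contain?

Scan the SMILES for the ester motif — none present.
Groups that are present: 3 primary amine, 1 thiol.

0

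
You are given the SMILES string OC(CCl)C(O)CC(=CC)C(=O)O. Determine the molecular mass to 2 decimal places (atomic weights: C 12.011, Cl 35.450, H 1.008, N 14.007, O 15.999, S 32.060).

208.64 g/mol

First, the molecular formula is C8H13ClO4 (counting implicit H from valence).
  C: 8 × 12.011 = 96.088
  Cl: 1 × 35.450 = 35.450
  H: 13 × 1.008 = 13.104
  O: 4 × 15.999 = 63.996
Sum: 8×12.011 + 1×35.450 + 13×1.008 + 4×15.999 = 208.638 → 208.64 g/mol.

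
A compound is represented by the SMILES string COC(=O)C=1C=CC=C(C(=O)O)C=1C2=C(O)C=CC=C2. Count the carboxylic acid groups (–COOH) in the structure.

The carboxylic acid motif appears at heavy-atom position 10 in the SMILES.
Other groups present: 1 ester, 1 hydroxyl.
Carboxylic acid count: 1.

1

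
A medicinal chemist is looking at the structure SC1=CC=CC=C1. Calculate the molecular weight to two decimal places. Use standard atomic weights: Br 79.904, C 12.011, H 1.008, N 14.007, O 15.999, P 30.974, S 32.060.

110.17 g/mol

First, the molecular formula is C6H6S (counting implicit H from valence).
  C: 6 × 12.011 = 72.066
  H: 6 × 1.008 = 6.048
  S: 1 × 32.060 = 32.060
Sum: 6×12.011 + 6×1.008 + 1×32.060 = 110.174 → 110.17 g/mol.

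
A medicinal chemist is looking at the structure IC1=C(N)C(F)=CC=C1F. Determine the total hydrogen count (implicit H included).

Walk through each heavy atom and fill implicit hydrogens from standard valence (C 4, N 3, O 2, S 2, halogen 1):
  atom 1: I (halogen, monovalent) → 0 H
  atom 2: C, bond orders sum to 4 (valence 4) → 0 H
  atom 3: C, bond orders sum to 4 (valence 4) → 0 H
  atom 4: N, bond orders sum to 1 (valence 3) → 2 H
  atom 5: C, bond orders sum to 4 (valence 4) → 0 H
  atom 6: F (halogen, monovalent) → 0 H
  atom 7: C, bond orders sum to 3 (valence 4) → 1 H
  atom 8: C, bond orders sum to 3 (valence 4) → 1 H
  atom 9: C, bond orders sum to 4 (valence 4) → 0 H
  atom 10: F (halogen, monovalent) → 0 H
Total hydrogens: 4.

4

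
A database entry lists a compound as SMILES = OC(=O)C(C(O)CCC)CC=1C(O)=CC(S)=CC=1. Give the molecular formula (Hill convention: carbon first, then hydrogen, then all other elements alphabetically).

C13H18O4S

Walk through each heavy atom and fill implicit hydrogens from standard valence (C 4, N 3, O 2, S 2, halogen 1):
  atom 1: O, bond orders sum to 1 (valence 2) → 1 H
  atom 2: C, bond orders sum to 4 (valence 4) → 0 H
  atom 3: O, bond orders sum to 2 (valence 2) → 0 H
  atom 4: C, bond orders sum to 3 (valence 4) → 1 H
  atom 5: C, bond orders sum to 3 (valence 4) → 1 H
  atom 6: O, bond orders sum to 1 (valence 2) → 1 H
  atom 7: C, bond orders sum to 2 (valence 4) → 2 H
  atom 8: C, bond orders sum to 2 (valence 4) → 2 H
  atom 9: C, bond orders sum to 1 (valence 4) → 3 H
  atom 10: C, bond orders sum to 2 (valence 4) → 2 H
  atom 11: C, bond orders sum to 4 (valence 4) → 0 H
  atom 12: C, bond orders sum to 4 (valence 4) → 0 H
  atom 13: O, bond orders sum to 1 (valence 2) → 1 H
  atom 14: C, bond orders sum to 3 (valence 4) → 1 H
  atom 15: C, bond orders sum to 4 (valence 4) → 0 H
  atom 16: S, bond orders sum to 1 (valence 2) → 1 H
  atom 17: C, bond orders sum to 3 (valence 4) → 1 H
  atom 18: C, bond orders sum to 3 (valence 4) → 1 H
Totals → C:13, H:18, O:4, S:1.
In Hill order: C13H18O4S.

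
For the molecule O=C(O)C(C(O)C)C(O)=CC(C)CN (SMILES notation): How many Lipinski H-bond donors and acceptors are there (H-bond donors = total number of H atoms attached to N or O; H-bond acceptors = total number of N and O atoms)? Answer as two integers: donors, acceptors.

Donors: find every N or O and count the H atoms it carries.
  atom 1 (O): bond orders sum to 2 → 0 H
  atom 3 (O): bond orders sum to 1 → 1 H
  atom 6 (O): bond orders sum to 1 → 1 H
  atom 9 (O): bond orders sum to 1 → 1 H
  atom 14 (N): bond orders sum to 1 → 2 H
Lipinski HBD = 5.
Acceptors: N atoms = 1, O atoms = 4 → HBA = 5.

5, 5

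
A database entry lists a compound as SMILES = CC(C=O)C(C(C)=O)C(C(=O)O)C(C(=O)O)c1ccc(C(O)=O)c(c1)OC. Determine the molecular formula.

C18H20O9

Walk through each heavy atom and fill implicit hydrogens from standard valence (C 4, N 3, O 2, S 2, halogen 1); for lowercase aromatic atoms, an aromatic c carries 1 H when it has two neighbours and 0 H with three, and aromatic n carries 0 H:
  atom 1: C, bond orders sum to 1 (valence 4) → 3 H
  atom 2: C, bond orders sum to 3 (valence 4) → 1 H
  atom 3: C, bond orders sum to 3 (valence 4) → 1 H
  atom 4: O, bond orders sum to 2 (valence 2) → 0 H
  atom 5: C, bond orders sum to 3 (valence 4) → 1 H
  atom 6: C, bond orders sum to 4 (valence 4) → 0 H
  atom 7: C, bond orders sum to 1 (valence 4) → 3 H
  atom 8: O, bond orders sum to 2 (valence 2) → 0 H
  atom 9: C, bond orders sum to 3 (valence 4) → 1 H
  atom 10: C, bond orders sum to 4 (valence 4) → 0 H
  atom 11: O, bond orders sum to 2 (valence 2) → 0 H
  atom 12: O, bond orders sum to 1 (valence 2) → 1 H
  atom 13: C, bond orders sum to 3 (valence 4) → 1 H
  atom 14: C, bond orders sum to 4 (valence 4) → 0 H
  atom 15: O, bond orders sum to 2 (valence 2) → 0 H
  atom 16: O, bond orders sum to 1 (valence 2) → 1 H
  atom 17: aromatic c, 3 neighbours → 0 H
  atom 18: aromatic c, 2 neighbours → 1 H
  atom 19: aromatic c, 2 neighbours → 1 H
  atom 20: aromatic c, 3 neighbours → 0 H
  atom 21: C, bond orders sum to 4 (valence 4) → 0 H
  atom 22: O, bond orders sum to 1 (valence 2) → 1 H
  atom 23: O, bond orders sum to 2 (valence 2) → 0 H
  atom 24: aromatic c, 3 neighbours → 0 H
  atom 25: aromatic c, 2 neighbours → 1 H
  atom 26: O, bond orders sum to 2 (valence 2) → 0 H
  atom 27: C, bond orders sum to 1 (valence 4) → 3 H
Totals → C:18, H:20, O:9.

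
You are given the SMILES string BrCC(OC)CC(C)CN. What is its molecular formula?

Walk through each heavy atom and fill implicit hydrogens from standard valence (C 4, N 3, O 2, S 2, halogen 1):
  atom 1: Br (halogen, monovalent) → 0 H
  atom 2: C, bond orders sum to 2 (valence 4) → 2 H
  atom 3: C, bond orders sum to 3 (valence 4) → 1 H
  atom 4: O, bond orders sum to 2 (valence 2) → 0 H
  atom 5: C, bond orders sum to 1 (valence 4) → 3 H
  atom 6: C, bond orders sum to 2 (valence 4) → 2 H
  atom 7: C, bond orders sum to 3 (valence 4) → 1 H
  atom 8: C, bond orders sum to 1 (valence 4) → 3 H
  atom 9: C, bond orders sum to 2 (valence 4) → 2 H
  atom 10: N, bond orders sum to 1 (valence 3) → 2 H
Totals → C:7, H:16, Br:1, N:1, O:1.

C7H16BrNO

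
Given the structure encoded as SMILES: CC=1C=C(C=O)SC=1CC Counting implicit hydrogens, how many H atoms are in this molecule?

Walk through each heavy atom and fill implicit hydrogens from standard valence (C 4, N 3, O 2, S 2, halogen 1):
  atom 1: C, bond orders sum to 1 (valence 4) → 3 H
  atom 2: C, bond orders sum to 4 (valence 4) → 0 H
  atom 3: C, bond orders sum to 3 (valence 4) → 1 H
  atom 4: C, bond orders sum to 4 (valence 4) → 0 H
  atom 5: C, bond orders sum to 3 (valence 4) → 1 H
  atom 6: O, bond orders sum to 2 (valence 2) → 0 H
  atom 7: S, bond orders sum to 2 (valence 2) → 0 H
  atom 8: C, bond orders sum to 4 (valence 4) → 0 H
  atom 9: C, bond orders sum to 2 (valence 4) → 2 H
  atom 10: C, bond orders sum to 1 (valence 4) → 3 H
Total hydrogens: 10.

10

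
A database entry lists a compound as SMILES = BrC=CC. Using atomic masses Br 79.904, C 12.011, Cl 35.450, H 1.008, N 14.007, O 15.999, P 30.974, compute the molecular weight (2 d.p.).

120.98 g/mol

First, the molecular formula is C3H5Br (counting implicit H from valence).
  Br: 1 × 79.904 = 79.904
  C: 3 × 12.011 = 36.033
  H: 5 × 1.008 = 5.040
Sum: 1×79.904 + 3×12.011 + 5×1.008 = 120.977 → 120.98 g/mol.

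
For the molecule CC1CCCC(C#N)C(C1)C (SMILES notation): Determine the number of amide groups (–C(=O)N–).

Scan the SMILES for the amide motif — none present.
Groups that are present: 1 nitrile.

0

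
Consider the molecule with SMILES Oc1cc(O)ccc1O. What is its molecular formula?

C6H6O3

Walk through each heavy atom and fill implicit hydrogens from standard valence (C 4, N 3, O 2, S 2, halogen 1); for lowercase aromatic atoms, an aromatic c carries 1 H when it has two neighbours and 0 H with three, and aromatic n carries 0 H:
  atom 1: O, bond orders sum to 1 (valence 2) → 1 H
  atom 2: aromatic c, 3 neighbours → 0 H
  atom 3: aromatic c, 2 neighbours → 1 H
  atom 4: aromatic c, 3 neighbours → 0 H
  atom 5: O, bond orders sum to 1 (valence 2) → 1 H
  atom 6: aromatic c, 2 neighbours → 1 H
  atom 7: aromatic c, 2 neighbours → 1 H
  atom 8: aromatic c, 3 neighbours → 0 H
  atom 9: O, bond orders sum to 1 (valence 2) → 1 H
Totals → C:6, H:6, O:3.
In Hill order: C6H6O3.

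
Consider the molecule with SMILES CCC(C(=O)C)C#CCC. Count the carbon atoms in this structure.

Count every carbon token in the SMILES (each C, including those in ring-closure positions and inside branches).
Carbon count: 9.

9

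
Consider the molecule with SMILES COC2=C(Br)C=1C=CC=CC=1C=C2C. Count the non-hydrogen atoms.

Every atom symbol written in the SMILES (organic subset) is one heavy atom; implicit H are not written.
Heavy atoms by element → Br:1, C:12, O:1.
Total: 14.

14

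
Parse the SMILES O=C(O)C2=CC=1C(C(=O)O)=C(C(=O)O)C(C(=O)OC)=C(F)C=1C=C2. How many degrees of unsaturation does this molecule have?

Molecular formula: C15H9FO8.
DoU = (2C + 2 + N − H − X) / 2, where X is the halogen count and O/S are ignored.
    = (2·15 + 2 + 0 − 9 − 1) / 2 = 22 / 2 = 11.

11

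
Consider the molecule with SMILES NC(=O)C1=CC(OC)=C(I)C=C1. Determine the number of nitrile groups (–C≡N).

0

Scan the SMILES for the nitrile motif — none present.
Groups that are present: 1 amide, 1 ether.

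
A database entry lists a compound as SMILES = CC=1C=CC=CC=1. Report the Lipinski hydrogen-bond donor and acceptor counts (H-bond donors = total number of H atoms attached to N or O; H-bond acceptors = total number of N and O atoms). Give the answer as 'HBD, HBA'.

0, 0

Donors: find every N or O and count the H atoms it carries.
  (no N or O atoms present)
Lipinski HBD = 0.
Acceptors: N atoms = 0, O atoms = 0 → HBA = 0.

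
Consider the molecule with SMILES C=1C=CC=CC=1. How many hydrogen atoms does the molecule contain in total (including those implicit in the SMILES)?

Walk through each heavy atom and fill implicit hydrogens from standard valence (C 4, N 3, O 2, S 2, halogen 1):
  atom 1: C, bond orders sum to 3 (valence 4) → 1 H
  atom 2: C, bond orders sum to 3 (valence 4) → 1 H
  atom 3: C, bond orders sum to 3 (valence 4) → 1 H
  atom 4: C, bond orders sum to 3 (valence 4) → 1 H
  atom 5: C, bond orders sum to 3 (valence 4) → 1 H
  atom 6: C, bond orders sum to 3 (valence 4) → 1 H
Total hydrogens: 6.

6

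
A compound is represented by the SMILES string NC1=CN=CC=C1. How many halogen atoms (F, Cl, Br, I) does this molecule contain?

0

Scan the SMILES for the halogen motif — none present.
Groups that are present: 1 primary amine.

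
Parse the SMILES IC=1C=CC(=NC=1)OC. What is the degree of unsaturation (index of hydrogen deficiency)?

4

Degree of unsaturation = (number of rings) + (number of π bonds).
Ring closures in the SMILES: 1.
π bonds: 3 double bonds (each 1 DoU) → 3 DoU from unsaturation.
Total DoU = 1 + 3 = 4.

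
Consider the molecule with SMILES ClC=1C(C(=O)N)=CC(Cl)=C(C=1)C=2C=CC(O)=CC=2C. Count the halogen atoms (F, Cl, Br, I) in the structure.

Halogen atoms appear at heavy-atom positions 1, 9 (2×Cl).
Other groups present: 1 amide, 1 hydroxyl.
Halogen count: 2.

2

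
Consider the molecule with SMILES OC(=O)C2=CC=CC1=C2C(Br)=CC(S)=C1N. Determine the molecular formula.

C11H8BrNO2S

Walk through each heavy atom and fill implicit hydrogens from standard valence (C 4, N 3, O 2, S 2, halogen 1):
  atom 1: O, bond orders sum to 1 (valence 2) → 1 H
  atom 2: C, bond orders sum to 4 (valence 4) → 0 H
  atom 3: O, bond orders sum to 2 (valence 2) → 0 H
  atom 4: C, bond orders sum to 4 (valence 4) → 0 H
  atom 5: C, bond orders sum to 3 (valence 4) → 1 H
  atom 6: C, bond orders sum to 3 (valence 4) → 1 H
  atom 7: C, bond orders sum to 3 (valence 4) → 1 H
  atom 8: C, bond orders sum to 4 (valence 4) → 0 H
  atom 9: C, bond orders sum to 4 (valence 4) → 0 H
  atom 10: C, bond orders sum to 4 (valence 4) → 0 H
  atom 11: Br (halogen, monovalent) → 0 H
  atom 12: C, bond orders sum to 3 (valence 4) → 1 H
  atom 13: C, bond orders sum to 4 (valence 4) → 0 H
  atom 14: S, bond orders sum to 1 (valence 2) → 1 H
  atom 15: C, bond orders sum to 4 (valence 4) → 0 H
  atom 16: N, bond orders sum to 1 (valence 3) → 2 H
Totals → C:11, H:8, Br:1, N:1, O:2, S:1.
In Hill order: C11H8BrNO2S.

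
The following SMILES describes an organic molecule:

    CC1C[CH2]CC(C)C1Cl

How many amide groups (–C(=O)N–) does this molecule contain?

0

Scan the SMILES for the amide motif — none present.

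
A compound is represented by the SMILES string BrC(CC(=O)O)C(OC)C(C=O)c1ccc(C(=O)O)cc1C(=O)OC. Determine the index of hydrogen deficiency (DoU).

8

Molecular formula: C16H17BrO8.
DoU = (2C + 2 + N − H − X) / 2, where X is the halogen count and O/S are ignored.
    = (2·16 + 2 + 0 − 17 − 1) / 2 = 16 / 2 = 8.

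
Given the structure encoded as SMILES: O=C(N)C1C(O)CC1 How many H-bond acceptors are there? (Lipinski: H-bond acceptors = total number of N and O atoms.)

3

N atoms: 1; O atoms: 2.
Lipinski HBA = 1 + 2 = 3.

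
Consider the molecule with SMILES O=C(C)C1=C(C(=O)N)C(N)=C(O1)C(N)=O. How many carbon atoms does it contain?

8

Count every carbon token in the SMILES (each C, including those in ring-closure positions and inside branches).
Carbon count: 8.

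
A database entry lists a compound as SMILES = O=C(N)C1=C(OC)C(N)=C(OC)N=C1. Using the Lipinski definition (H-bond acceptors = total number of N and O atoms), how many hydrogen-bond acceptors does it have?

N atoms: 3; O atoms: 3.
Lipinski HBA = 3 + 3 = 6.

6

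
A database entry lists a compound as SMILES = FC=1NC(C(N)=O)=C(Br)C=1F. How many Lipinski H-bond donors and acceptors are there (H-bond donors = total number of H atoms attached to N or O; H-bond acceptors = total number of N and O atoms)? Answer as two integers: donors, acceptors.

3, 3

Donors: find every N or O and count the H atoms it carries.
  atom 3 (N): bond orders sum to 2 → 1 H
  atom 6 (N): bond orders sum to 1 → 2 H
  atom 7 (O): bond orders sum to 2 → 0 H
Lipinski HBD = 3.
Acceptors: N atoms = 2, O atoms = 1 → HBA = 3.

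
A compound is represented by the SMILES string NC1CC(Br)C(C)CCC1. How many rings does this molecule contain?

1

In SMILES, each pair of matching ring-closure digits denotes one ring-closing bond; the number of such bonds equals the number of independent rings.
Ring-closure bonds here: 1.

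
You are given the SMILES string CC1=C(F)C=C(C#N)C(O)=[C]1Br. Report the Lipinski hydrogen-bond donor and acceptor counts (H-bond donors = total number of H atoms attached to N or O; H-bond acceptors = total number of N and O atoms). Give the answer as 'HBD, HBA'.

Donors: find every N or O and count the H atoms it carries.
  atom 8 (N): bond orders sum to 3 → 0 H
  atom 10 (O): bond orders sum to 1 → 1 H
Lipinski HBD = 1.
Acceptors: N atoms = 1, O atoms = 1 → HBA = 2.

1, 2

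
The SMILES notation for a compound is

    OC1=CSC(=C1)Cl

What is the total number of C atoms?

Count every carbon token in the SMILES (each C, including those in ring-closure positions and inside branches).
Carbon count: 4.

4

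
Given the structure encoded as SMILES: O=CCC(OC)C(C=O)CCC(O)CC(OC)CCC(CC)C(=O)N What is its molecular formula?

C18H33NO6

Walk through each heavy atom and fill implicit hydrogens from standard valence (C 4, N 3, O 2, S 2, halogen 1):
  atom 1: O, bond orders sum to 2 (valence 2) → 0 H
  atom 2: C, bond orders sum to 3 (valence 4) → 1 H
  atom 3: C, bond orders sum to 2 (valence 4) → 2 H
  atom 4: C, bond orders sum to 3 (valence 4) → 1 H
  atom 5: O, bond orders sum to 2 (valence 2) → 0 H
  atom 6: C, bond orders sum to 1 (valence 4) → 3 H
  atom 7: C, bond orders sum to 3 (valence 4) → 1 H
  atom 8: C, bond orders sum to 3 (valence 4) → 1 H
  atom 9: O, bond orders sum to 2 (valence 2) → 0 H
  atom 10: C, bond orders sum to 2 (valence 4) → 2 H
  atom 11: C, bond orders sum to 2 (valence 4) → 2 H
  atom 12: C, bond orders sum to 3 (valence 4) → 1 H
  atom 13: O, bond orders sum to 1 (valence 2) → 1 H
  atom 14: C, bond orders sum to 2 (valence 4) → 2 H
  atom 15: C, bond orders sum to 3 (valence 4) → 1 H
  atom 16: O, bond orders sum to 2 (valence 2) → 0 H
  atom 17: C, bond orders sum to 1 (valence 4) → 3 H
  atom 18: C, bond orders sum to 2 (valence 4) → 2 H
  atom 19: C, bond orders sum to 2 (valence 4) → 2 H
  atom 20: C, bond orders sum to 3 (valence 4) → 1 H
  atom 21: C, bond orders sum to 2 (valence 4) → 2 H
  atom 22: C, bond orders sum to 1 (valence 4) → 3 H
  atom 23: C, bond orders sum to 4 (valence 4) → 0 H
  atom 24: O, bond orders sum to 2 (valence 2) → 0 H
  atom 25: N, bond orders sum to 1 (valence 3) → 2 H
Totals → C:18, H:33, N:1, O:6.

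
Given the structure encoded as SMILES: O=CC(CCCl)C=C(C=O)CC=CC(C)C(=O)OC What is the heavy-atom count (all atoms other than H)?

19

Every atom symbol written in the SMILES (organic subset) is one heavy atom; implicit H are not written.
Heavy atoms by element → C:14, Cl:1, O:4.
Total: 19.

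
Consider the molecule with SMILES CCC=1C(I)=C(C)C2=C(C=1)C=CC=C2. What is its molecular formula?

Walk through each heavy atom and fill implicit hydrogens from standard valence (C 4, N 3, O 2, S 2, halogen 1):
  atom 1: C, bond orders sum to 1 (valence 4) → 3 H
  atom 2: C, bond orders sum to 2 (valence 4) → 2 H
  atom 3: C, bond orders sum to 4 (valence 4) → 0 H
  atom 4: C, bond orders sum to 4 (valence 4) → 0 H
  atom 5: I (halogen, monovalent) → 0 H
  atom 6: C, bond orders sum to 4 (valence 4) → 0 H
  atom 7: C, bond orders sum to 1 (valence 4) → 3 H
  atom 8: C, bond orders sum to 4 (valence 4) → 0 H
  atom 9: C, bond orders sum to 4 (valence 4) → 0 H
  atom 10: C, bond orders sum to 3 (valence 4) → 1 H
  atom 11: C, bond orders sum to 3 (valence 4) → 1 H
  atom 12: C, bond orders sum to 3 (valence 4) → 1 H
  atom 13: C, bond orders sum to 3 (valence 4) → 1 H
  atom 14: C, bond orders sum to 3 (valence 4) → 1 H
Totals → C:13, H:13, I:1.

C13H13I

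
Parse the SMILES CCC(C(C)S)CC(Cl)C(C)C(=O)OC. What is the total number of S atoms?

1

Scan the SMILES for S atoms (remember two-letter symbols like Cl and Br are single atoms).
Sulfur count: 1.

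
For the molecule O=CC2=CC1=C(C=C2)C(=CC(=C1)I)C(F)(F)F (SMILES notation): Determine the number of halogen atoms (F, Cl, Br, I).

Halogen atoms appear at heavy-atom positions 13, 15, 16, 17 (3×F, 1×I).
Other groups present: 1 aldehyde.
Halogen count: 4.

4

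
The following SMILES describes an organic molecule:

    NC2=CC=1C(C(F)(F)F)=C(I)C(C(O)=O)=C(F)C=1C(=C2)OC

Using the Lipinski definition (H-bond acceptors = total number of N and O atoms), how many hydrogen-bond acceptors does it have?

N atoms: 1; O atoms: 3.
Lipinski HBA = 1 + 3 = 4.

4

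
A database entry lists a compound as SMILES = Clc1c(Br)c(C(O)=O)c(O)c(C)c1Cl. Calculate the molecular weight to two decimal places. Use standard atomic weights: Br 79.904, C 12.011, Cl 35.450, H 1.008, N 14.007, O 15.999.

299.93 g/mol

First, the molecular formula is C8H5BrCl2O3 (counting implicit H from valence).
  Br: 1 × 79.904 = 79.904
  C: 8 × 12.011 = 96.088
  Cl: 2 × 35.450 = 70.900
  H: 5 × 1.008 = 5.040
  O: 3 × 15.999 = 47.997
Sum: 1×79.904 + 8×12.011 + 2×35.450 + 5×1.008 + 3×15.999 = 299.929 → 299.93 g/mol.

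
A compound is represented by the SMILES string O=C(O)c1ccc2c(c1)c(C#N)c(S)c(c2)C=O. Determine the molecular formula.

C13H7NO3S

Walk through each heavy atom and fill implicit hydrogens from standard valence (C 4, N 3, O 2, S 2, halogen 1); for lowercase aromatic atoms, an aromatic c carries 1 H when it has two neighbours and 0 H with three, and aromatic n carries 0 H:
  atom 1: O, bond orders sum to 2 (valence 2) → 0 H
  atom 2: C, bond orders sum to 4 (valence 4) → 0 H
  atom 3: O, bond orders sum to 1 (valence 2) → 1 H
  atom 4: aromatic c, 3 neighbours → 0 H
  atom 5: aromatic c, 2 neighbours → 1 H
  atom 6: aromatic c, 2 neighbours → 1 H
  atom 7: aromatic c, 3 neighbours → 0 H
  atom 8: aromatic c, 3 neighbours → 0 H
  atom 9: aromatic c, 2 neighbours → 1 H
  atom 10: aromatic c, 3 neighbours → 0 H
  atom 11: C, bond orders sum to 4 (valence 4) → 0 H
  atom 12: N, bond orders sum to 3 (valence 3) → 0 H
  atom 13: aromatic c, 3 neighbours → 0 H
  atom 14: S, bond orders sum to 1 (valence 2) → 1 H
  atom 15: aromatic c, 3 neighbours → 0 H
  atom 16: aromatic c, 2 neighbours → 1 H
  atom 17: C, bond orders sum to 3 (valence 4) → 1 H
  atom 18: O, bond orders sum to 2 (valence 2) → 0 H
Totals → C:13, H:7, N:1, O:3, S:1.
In Hill order: C13H7NO3S.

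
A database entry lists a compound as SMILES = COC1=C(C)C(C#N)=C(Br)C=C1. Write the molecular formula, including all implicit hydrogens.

C9H8BrNO

Walk through each heavy atom and fill implicit hydrogens from standard valence (C 4, N 3, O 2, S 2, halogen 1):
  atom 1: C, bond orders sum to 1 (valence 4) → 3 H
  atom 2: O, bond orders sum to 2 (valence 2) → 0 H
  atom 3: C, bond orders sum to 4 (valence 4) → 0 H
  atom 4: C, bond orders sum to 4 (valence 4) → 0 H
  atom 5: C, bond orders sum to 1 (valence 4) → 3 H
  atom 6: C, bond orders sum to 4 (valence 4) → 0 H
  atom 7: C, bond orders sum to 4 (valence 4) → 0 H
  atom 8: N, bond orders sum to 3 (valence 3) → 0 H
  atom 9: C, bond orders sum to 4 (valence 4) → 0 H
  atom 10: Br (halogen, monovalent) → 0 H
  atom 11: C, bond orders sum to 3 (valence 4) → 1 H
  atom 12: C, bond orders sum to 3 (valence 4) → 1 H
Totals → C:9, H:8, Br:1, N:1, O:1.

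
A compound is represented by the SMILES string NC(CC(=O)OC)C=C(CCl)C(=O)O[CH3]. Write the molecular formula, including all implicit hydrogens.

Walk through each heavy atom and fill implicit hydrogens from standard valence (C 4, N 3, O 2, S 2, halogen 1):
  atom 1: N, bond orders sum to 1 (valence 3) → 2 H
  atom 2: C, bond orders sum to 3 (valence 4) → 1 H
  atom 3: C, bond orders sum to 2 (valence 4) → 2 H
  atom 4: C, bond orders sum to 4 (valence 4) → 0 H
  atom 5: O, bond orders sum to 2 (valence 2) → 0 H
  atom 6: O, bond orders sum to 2 (valence 2) → 0 H
  atom 7: C, bond orders sum to 1 (valence 4) → 3 H
  atom 8: C, bond orders sum to 3 (valence 4) → 1 H
  atom 9: C, bond orders sum to 4 (valence 4) → 0 H
  atom 10: C, bond orders sum to 2 (valence 4) → 2 H
  atom 11: Cl (halogen, monovalent) → 0 H
  atom 12: C, bond orders sum to 4 (valence 4) → 0 H
  atom 13: O, bond orders sum to 2 (valence 2) → 0 H
  atom 14: O, bond orders sum to 2 (valence 2) → 0 H
  atom 15: C with explicit H count 3
Totals → C:9, H:14, Cl:1, N:1, O:4.

C9H14ClNO4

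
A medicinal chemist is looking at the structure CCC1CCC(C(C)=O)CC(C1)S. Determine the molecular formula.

C11H20OS

Walk through each heavy atom and fill implicit hydrogens from standard valence (C 4, N 3, O 2, S 2, halogen 1):
  atom 1: C, bond orders sum to 1 (valence 4) → 3 H
  atom 2: C, bond orders sum to 2 (valence 4) → 2 H
  atom 3: C, bond orders sum to 3 (valence 4) → 1 H
  atom 4: C, bond orders sum to 2 (valence 4) → 2 H
  atom 5: C, bond orders sum to 2 (valence 4) → 2 H
  atom 6: C, bond orders sum to 3 (valence 4) → 1 H
  atom 7: C, bond orders sum to 4 (valence 4) → 0 H
  atom 8: C, bond orders sum to 1 (valence 4) → 3 H
  atom 9: O, bond orders sum to 2 (valence 2) → 0 H
  atom 10: C, bond orders sum to 2 (valence 4) → 2 H
  atom 11: C, bond orders sum to 3 (valence 4) → 1 H
  atom 12: C, bond orders sum to 2 (valence 4) → 2 H
  atom 13: S, bond orders sum to 1 (valence 2) → 1 H
Totals → C:11, H:20, O:1, S:1.
In Hill order: C11H20OS.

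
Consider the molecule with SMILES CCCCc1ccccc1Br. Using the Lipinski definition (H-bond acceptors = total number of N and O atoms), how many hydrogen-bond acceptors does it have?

N atoms: 0; O atoms: 0.
Lipinski HBA = 0 + 0 = 0.

0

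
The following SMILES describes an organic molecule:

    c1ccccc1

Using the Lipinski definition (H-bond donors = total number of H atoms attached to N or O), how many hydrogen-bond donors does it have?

Donors: find every N or O and count the H atoms it carries.
  (no N or O atoms present)
Lipinski HBD = 0.

0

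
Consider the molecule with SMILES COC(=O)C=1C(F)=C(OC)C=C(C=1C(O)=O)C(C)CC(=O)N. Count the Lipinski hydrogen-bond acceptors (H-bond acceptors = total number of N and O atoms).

N atoms: 1; O atoms: 6.
Lipinski HBA = 1 + 6 = 7.

7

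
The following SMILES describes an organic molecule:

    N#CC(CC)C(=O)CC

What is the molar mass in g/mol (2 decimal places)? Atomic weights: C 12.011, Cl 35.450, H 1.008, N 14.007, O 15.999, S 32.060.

125.17 g/mol

First, the molecular formula is C7H11NO (counting implicit H from valence).
  C: 7 × 12.011 = 84.077
  H: 11 × 1.008 = 11.088
  N: 1 × 14.007 = 14.007
  O: 1 × 15.999 = 15.999
Sum: 7×12.011 + 11×1.008 + 1×14.007 + 1×15.999 = 125.171 → 125.17 g/mol.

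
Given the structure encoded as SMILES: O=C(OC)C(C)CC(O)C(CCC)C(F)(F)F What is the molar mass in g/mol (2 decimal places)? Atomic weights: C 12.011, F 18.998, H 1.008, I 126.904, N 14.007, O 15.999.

256.26 g/mol

First, the molecular formula is C11H19F3O3 (counting implicit H from valence).
  C: 11 × 12.011 = 132.121
  F: 3 × 18.998 = 56.994
  H: 19 × 1.008 = 19.152
  O: 3 × 15.999 = 47.997
Sum: 11×12.011 + 3×18.998 + 19×1.008 + 3×15.999 = 256.264 → 256.26 g/mol.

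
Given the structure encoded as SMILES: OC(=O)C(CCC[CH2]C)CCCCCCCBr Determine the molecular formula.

C14H27BrO2

Walk through each heavy atom and fill implicit hydrogens from standard valence (C 4, N 3, O 2, S 2, halogen 1):
  atom 1: O, bond orders sum to 1 (valence 2) → 1 H
  atom 2: C, bond orders sum to 4 (valence 4) → 0 H
  atom 3: O, bond orders sum to 2 (valence 2) → 0 H
  atom 4: C, bond orders sum to 3 (valence 4) → 1 H
  atom 5: C, bond orders sum to 2 (valence 4) → 2 H
  atom 6: C, bond orders sum to 2 (valence 4) → 2 H
  atom 7: C, bond orders sum to 2 (valence 4) → 2 H
  atom 8: C with explicit H count 2
  atom 9: C, bond orders sum to 1 (valence 4) → 3 H
  atom 10: C, bond orders sum to 2 (valence 4) → 2 H
  atom 11: C, bond orders sum to 2 (valence 4) → 2 H
  atom 12: C, bond orders sum to 2 (valence 4) → 2 H
  atom 13: C, bond orders sum to 2 (valence 4) → 2 H
  atom 14: C, bond orders sum to 2 (valence 4) → 2 H
  atom 15: C, bond orders sum to 2 (valence 4) → 2 H
  atom 16: C, bond orders sum to 2 (valence 4) → 2 H
  atom 17: Br (halogen, monovalent) → 0 H
Totals → C:14, H:27, Br:1, O:2.
In Hill order: C14H27BrO2.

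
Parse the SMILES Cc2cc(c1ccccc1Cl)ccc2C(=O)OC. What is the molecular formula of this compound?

C15H13ClO2

Walk through each heavy atom and fill implicit hydrogens from standard valence (C 4, N 3, O 2, S 2, halogen 1); for lowercase aromatic atoms, an aromatic c carries 1 H when it has two neighbours and 0 H with three, and aromatic n carries 0 H:
  atom 1: C, bond orders sum to 1 (valence 4) → 3 H
  atom 2: aromatic c, 3 neighbours → 0 H
  atom 3: aromatic c, 2 neighbours → 1 H
  atom 4: aromatic c, 3 neighbours → 0 H
  atom 5: aromatic c, 3 neighbours → 0 H
  atom 6: aromatic c, 2 neighbours → 1 H
  atom 7: aromatic c, 2 neighbours → 1 H
  atom 8: aromatic c, 2 neighbours → 1 H
  atom 9: aromatic c, 2 neighbours → 1 H
  atom 10: aromatic c, 3 neighbours → 0 H
  atom 11: Cl (halogen, monovalent) → 0 H
  atom 12: aromatic c, 2 neighbours → 1 H
  atom 13: aromatic c, 2 neighbours → 1 H
  atom 14: aromatic c, 3 neighbours → 0 H
  atom 15: C, bond orders sum to 4 (valence 4) → 0 H
  atom 16: O, bond orders sum to 2 (valence 2) → 0 H
  atom 17: O, bond orders sum to 2 (valence 2) → 0 H
  atom 18: C, bond orders sum to 1 (valence 4) → 3 H
Totals → C:15, H:13, Cl:1, O:2.
In Hill order: C15H13ClO2.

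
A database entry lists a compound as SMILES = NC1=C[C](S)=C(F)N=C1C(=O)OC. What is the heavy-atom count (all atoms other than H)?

13

Every atom symbol written in the SMILES (organic subset) is one heavy atom; implicit H are not written.
Heavy atoms by element → C:7, F:1, N:2, O:2, S:1.
Total: 13.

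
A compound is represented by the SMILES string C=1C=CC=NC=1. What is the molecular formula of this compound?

Walk through each heavy atom and fill implicit hydrogens from standard valence (C 4, N 3, O 2, S 2, halogen 1):
  atom 1: C, bond orders sum to 3 (valence 4) → 1 H
  atom 2: C, bond orders sum to 3 (valence 4) → 1 H
  atom 3: C, bond orders sum to 3 (valence 4) → 1 H
  atom 4: C, bond orders sum to 3 (valence 4) → 1 H
  atom 5: N, bond orders sum to 3 (valence 3) → 0 H
  atom 6: C, bond orders sum to 3 (valence 4) → 1 H
Totals → C:5, H:5, N:1.
In Hill order: C5H5N.

C5H5N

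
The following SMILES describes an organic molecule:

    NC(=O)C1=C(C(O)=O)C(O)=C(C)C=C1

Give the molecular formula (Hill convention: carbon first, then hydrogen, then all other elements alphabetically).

C9H9NO4

Walk through each heavy atom and fill implicit hydrogens from standard valence (C 4, N 3, O 2, S 2, halogen 1):
  atom 1: N, bond orders sum to 1 (valence 3) → 2 H
  atom 2: C, bond orders sum to 4 (valence 4) → 0 H
  atom 3: O, bond orders sum to 2 (valence 2) → 0 H
  atom 4: C, bond orders sum to 4 (valence 4) → 0 H
  atom 5: C, bond orders sum to 4 (valence 4) → 0 H
  atom 6: C, bond orders sum to 4 (valence 4) → 0 H
  atom 7: O, bond orders sum to 1 (valence 2) → 1 H
  atom 8: O, bond orders sum to 2 (valence 2) → 0 H
  atom 9: C, bond orders sum to 4 (valence 4) → 0 H
  atom 10: O, bond orders sum to 1 (valence 2) → 1 H
  atom 11: C, bond orders sum to 4 (valence 4) → 0 H
  atom 12: C, bond orders sum to 1 (valence 4) → 3 H
  atom 13: C, bond orders sum to 3 (valence 4) → 1 H
  atom 14: C, bond orders sum to 3 (valence 4) → 1 H
Totals → C:9, H:9, N:1, O:4.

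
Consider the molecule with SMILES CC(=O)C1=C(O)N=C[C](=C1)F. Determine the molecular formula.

Walk through each heavy atom and fill implicit hydrogens from standard valence (C 4, N 3, O 2, S 2, halogen 1):
  atom 1: C, bond orders sum to 1 (valence 4) → 3 H
  atom 2: C, bond orders sum to 4 (valence 4) → 0 H
  atom 3: O, bond orders sum to 2 (valence 2) → 0 H
  atom 4: C, bond orders sum to 4 (valence 4) → 0 H
  atom 5: C, bond orders sum to 4 (valence 4) → 0 H
  atom 6: O, bond orders sum to 1 (valence 2) → 1 H
  atom 7: N, bond orders sum to 3 (valence 3) → 0 H
  atom 8: C, bond orders sum to 3 (valence 4) → 1 H
  atom 9: C with explicit H count 0
  atom 10: C, bond orders sum to 3 (valence 4) → 1 H
  atom 11: F (halogen, monovalent) → 0 H
Totals → C:7, H:6, F:1, N:1, O:2.
In Hill order: C7H6FNO2.

C7H6FNO2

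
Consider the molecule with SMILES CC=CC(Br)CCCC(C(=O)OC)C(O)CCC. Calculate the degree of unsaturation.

2

Degree of unsaturation = (number of rings) + (number of π bonds).
Ring closures in the SMILES: 0.
π bonds: 2 double bonds (each 1 DoU) → 2 DoU from unsaturation.
Total DoU = 0 + 2 = 2.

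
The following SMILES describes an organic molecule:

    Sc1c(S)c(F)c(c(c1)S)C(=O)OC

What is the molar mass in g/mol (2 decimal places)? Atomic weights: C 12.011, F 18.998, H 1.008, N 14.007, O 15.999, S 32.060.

250.32 g/mol

First, the molecular formula is C8H7FO2S3 (counting implicit H from valence).
  C: 8 × 12.011 = 96.088
  F: 1 × 18.998 = 18.998
  H: 7 × 1.008 = 7.056
  O: 2 × 15.999 = 31.998
  S: 3 × 32.060 = 96.180
Sum: 8×12.011 + 1×18.998 + 7×1.008 + 2×15.999 + 3×32.060 = 250.320 → 250.32 g/mol.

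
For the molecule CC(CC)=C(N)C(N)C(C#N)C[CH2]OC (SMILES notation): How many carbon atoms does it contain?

11

Count every carbon token in the SMILES (each C, including those in ring-closure positions and inside branches).
Carbon count: 11.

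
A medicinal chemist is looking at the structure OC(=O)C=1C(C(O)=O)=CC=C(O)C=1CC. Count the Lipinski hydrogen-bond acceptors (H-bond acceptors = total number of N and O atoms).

5

N atoms: 0; O atoms: 5.
Lipinski HBA = 0 + 5 = 5.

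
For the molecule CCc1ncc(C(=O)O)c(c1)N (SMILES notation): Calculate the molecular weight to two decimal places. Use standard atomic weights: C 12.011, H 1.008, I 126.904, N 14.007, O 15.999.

First, the molecular formula is C8H10N2O2 (counting implicit H from valence).
  C: 8 × 12.011 = 96.088
  H: 10 × 1.008 = 10.080
  N: 2 × 14.007 = 28.014
  O: 2 × 15.999 = 31.998
Sum: 8×12.011 + 10×1.008 + 2×14.007 + 2×15.999 = 166.180 → 166.18 g/mol.

166.18 g/mol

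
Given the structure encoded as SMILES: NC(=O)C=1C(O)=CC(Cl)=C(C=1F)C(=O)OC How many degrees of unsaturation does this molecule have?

Molecular formula: C9H7ClFNO4.
DoU = (2C + 2 + N − H − X) / 2, where X is the halogen count and O/S are ignored.
    = (2·9 + 2 + 1 − 7 − 2) / 2 = 12 / 2 = 6.

6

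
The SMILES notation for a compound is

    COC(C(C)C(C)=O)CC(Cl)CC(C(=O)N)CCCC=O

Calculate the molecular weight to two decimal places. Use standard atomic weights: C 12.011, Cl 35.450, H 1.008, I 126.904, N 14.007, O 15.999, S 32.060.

319.83 g/mol

First, the molecular formula is C15H26ClNO4 (counting implicit H from valence).
  C: 15 × 12.011 = 180.165
  Cl: 1 × 35.450 = 35.450
  H: 26 × 1.008 = 26.208
  N: 1 × 14.007 = 14.007
  O: 4 × 15.999 = 63.996
Sum: 15×12.011 + 1×35.450 + 26×1.008 + 1×14.007 + 4×15.999 = 319.826 → 319.83 g/mol.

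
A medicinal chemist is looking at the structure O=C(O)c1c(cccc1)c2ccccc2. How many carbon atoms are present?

Count every carbon token in the SMILES (each C, including those in ring-closure positions and inside branches).
Carbon count: 13.

13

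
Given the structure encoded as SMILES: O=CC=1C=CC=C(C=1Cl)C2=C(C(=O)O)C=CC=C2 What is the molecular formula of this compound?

Walk through each heavy atom and fill implicit hydrogens from standard valence (C 4, N 3, O 2, S 2, halogen 1):
  atom 1: O, bond orders sum to 2 (valence 2) → 0 H
  atom 2: C, bond orders sum to 3 (valence 4) → 1 H
  atom 3: C, bond orders sum to 4 (valence 4) → 0 H
  atom 4: C, bond orders sum to 3 (valence 4) → 1 H
  atom 5: C, bond orders sum to 3 (valence 4) → 1 H
  atom 6: C, bond orders sum to 3 (valence 4) → 1 H
  atom 7: C, bond orders sum to 4 (valence 4) → 0 H
  atom 8: C, bond orders sum to 4 (valence 4) → 0 H
  atom 9: Cl (halogen, monovalent) → 0 H
  atom 10: C, bond orders sum to 4 (valence 4) → 0 H
  atom 11: C, bond orders sum to 4 (valence 4) → 0 H
  atom 12: C, bond orders sum to 4 (valence 4) → 0 H
  atom 13: O, bond orders sum to 2 (valence 2) → 0 H
  atom 14: O, bond orders sum to 1 (valence 2) → 1 H
  atom 15: C, bond orders sum to 3 (valence 4) → 1 H
  atom 16: C, bond orders sum to 3 (valence 4) → 1 H
  atom 17: C, bond orders sum to 3 (valence 4) → 1 H
  atom 18: C, bond orders sum to 3 (valence 4) → 1 H
Totals → C:14, H:9, Cl:1, O:3.

C14H9ClO3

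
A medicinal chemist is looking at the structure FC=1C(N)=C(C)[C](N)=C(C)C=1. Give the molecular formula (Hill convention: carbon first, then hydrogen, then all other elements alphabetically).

C8H11FN2

Walk through each heavy atom and fill implicit hydrogens from standard valence (C 4, N 3, O 2, S 2, halogen 1):
  atom 1: F (halogen, monovalent) → 0 H
  atom 2: C, bond orders sum to 4 (valence 4) → 0 H
  atom 3: C, bond orders sum to 4 (valence 4) → 0 H
  atom 4: N, bond orders sum to 1 (valence 3) → 2 H
  atom 5: C, bond orders sum to 4 (valence 4) → 0 H
  atom 6: C, bond orders sum to 1 (valence 4) → 3 H
  atom 7: C with explicit H count 0
  atom 8: N, bond orders sum to 1 (valence 3) → 2 H
  atom 9: C, bond orders sum to 4 (valence 4) → 0 H
  atom 10: C, bond orders sum to 1 (valence 4) → 3 H
  atom 11: C, bond orders sum to 3 (valence 4) → 1 H
Totals → C:8, H:11, F:1, N:2.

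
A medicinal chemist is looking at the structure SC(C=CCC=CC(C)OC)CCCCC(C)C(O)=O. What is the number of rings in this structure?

0

In SMILES, each pair of matching ring-closure digits denotes one ring-closing bond; the number of such bonds equals the number of independent rings.
Ring-closure bonds here: 0.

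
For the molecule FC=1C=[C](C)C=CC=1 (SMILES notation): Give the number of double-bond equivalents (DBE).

Degree of unsaturation = (number of rings) + (number of π bonds).
Ring closures in the SMILES: 1.
π bonds: 3 double bonds (each 1 DoU) → 3 DoU from unsaturation.
Total DoU = 1 + 3 = 4.

4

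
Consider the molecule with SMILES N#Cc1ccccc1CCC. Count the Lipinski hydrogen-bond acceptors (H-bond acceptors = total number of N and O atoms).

1

N atoms: 1; O atoms: 0.
Lipinski HBA = 1 + 0 = 1.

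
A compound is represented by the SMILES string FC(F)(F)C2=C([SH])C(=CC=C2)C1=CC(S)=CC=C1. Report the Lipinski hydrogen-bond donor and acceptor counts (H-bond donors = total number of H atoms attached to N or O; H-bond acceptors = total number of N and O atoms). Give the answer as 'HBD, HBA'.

0, 0

Donors: find every N or O and count the H atoms it carries.
  (no N or O atoms present)
Lipinski HBD = 0.
Acceptors: N atoms = 0, O atoms = 0 → HBA = 0.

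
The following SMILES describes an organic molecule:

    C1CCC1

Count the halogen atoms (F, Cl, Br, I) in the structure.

0

Scan the SMILES for the halogen motif — none present.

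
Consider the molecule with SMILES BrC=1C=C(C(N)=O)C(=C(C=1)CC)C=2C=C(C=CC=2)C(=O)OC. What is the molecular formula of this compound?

C17H16BrNO3

Walk through each heavy atom and fill implicit hydrogens from standard valence (C 4, N 3, O 2, S 2, halogen 1):
  atom 1: Br (halogen, monovalent) → 0 H
  atom 2: C, bond orders sum to 4 (valence 4) → 0 H
  atom 3: C, bond orders sum to 3 (valence 4) → 1 H
  atom 4: C, bond orders sum to 4 (valence 4) → 0 H
  atom 5: C, bond orders sum to 4 (valence 4) → 0 H
  atom 6: N, bond orders sum to 1 (valence 3) → 2 H
  atom 7: O, bond orders sum to 2 (valence 2) → 0 H
  atom 8: C, bond orders sum to 4 (valence 4) → 0 H
  atom 9: C, bond orders sum to 4 (valence 4) → 0 H
  atom 10: C, bond orders sum to 3 (valence 4) → 1 H
  atom 11: C, bond orders sum to 2 (valence 4) → 2 H
  atom 12: C, bond orders sum to 1 (valence 4) → 3 H
  atom 13: C, bond orders sum to 4 (valence 4) → 0 H
  atom 14: C, bond orders sum to 3 (valence 4) → 1 H
  atom 15: C, bond orders sum to 4 (valence 4) → 0 H
  atom 16: C, bond orders sum to 3 (valence 4) → 1 H
  atom 17: C, bond orders sum to 3 (valence 4) → 1 H
  atom 18: C, bond orders sum to 3 (valence 4) → 1 H
  atom 19: C, bond orders sum to 4 (valence 4) → 0 H
  atom 20: O, bond orders sum to 2 (valence 2) → 0 H
  atom 21: O, bond orders sum to 2 (valence 2) → 0 H
  atom 22: C, bond orders sum to 1 (valence 4) → 3 H
Totals → C:17, H:16, Br:1, N:1, O:3.
In Hill order: C17H16BrNO3.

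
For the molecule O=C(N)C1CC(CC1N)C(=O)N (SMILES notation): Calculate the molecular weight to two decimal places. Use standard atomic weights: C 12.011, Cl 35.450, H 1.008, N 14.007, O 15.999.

First, the molecular formula is C7H13N3O2 (counting implicit H from valence).
  C: 7 × 12.011 = 84.077
  H: 13 × 1.008 = 13.104
  N: 3 × 14.007 = 42.021
  O: 2 × 15.999 = 31.998
Sum: 7×12.011 + 13×1.008 + 3×14.007 + 2×15.999 = 171.200 → 171.20 g/mol.

171.20 g/mol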